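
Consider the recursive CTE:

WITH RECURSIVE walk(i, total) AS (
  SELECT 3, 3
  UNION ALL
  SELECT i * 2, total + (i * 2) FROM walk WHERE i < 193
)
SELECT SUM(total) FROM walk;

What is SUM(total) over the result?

Base: i=3, total=3.
Iteration 1: 3 < 193 holds -> i = 3 * 2 = 6, total = 3 + 6 = 9.
Iteration 2: 6 < 193 holds -> i = 6 * 2 = 12, total = 9 + 12 = 21.
Iteration 3: 12 < 193 holds -> i = 12 * 2 = 24, total = 21 + 24 = 45.
Iteration 4: 24 < 193 holds -> i = 24 * 2 = 48, total = 45 + 48 = 93.
Iteration 5: 48 < 193 holds -> i = 48 * 2 = 96, total = 93 + 96 = 189.
Iteration 6: 96 < 193 holds -> i = 96 * 2 = 192, total = 189 + 192 = 381.
Iteration 7: 192 < 193 holds -> i = 192 * 2 = 384, total = 381 + 384 = 765.
Iteration 8: 384 < 193 fails; recursion stops.
SUM(total) = 3 + 9 + 21 + 45 + 93 + 189 + 381 + 765 = 1506.

1506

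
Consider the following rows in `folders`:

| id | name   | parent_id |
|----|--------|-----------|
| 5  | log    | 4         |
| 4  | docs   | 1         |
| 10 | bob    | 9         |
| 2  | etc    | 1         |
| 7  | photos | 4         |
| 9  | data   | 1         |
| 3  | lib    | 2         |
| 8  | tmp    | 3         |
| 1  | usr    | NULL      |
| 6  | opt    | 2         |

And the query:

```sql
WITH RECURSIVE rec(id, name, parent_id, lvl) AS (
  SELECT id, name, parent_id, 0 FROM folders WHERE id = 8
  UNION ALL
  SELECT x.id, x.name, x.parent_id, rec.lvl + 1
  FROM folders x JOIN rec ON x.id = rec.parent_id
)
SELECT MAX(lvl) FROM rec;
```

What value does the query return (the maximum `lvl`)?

Base: id=8 (tmp), parent_id=3, lvl 0.
Iteration 1: join on id=3 -> lib (id 3, parent_id=2, lvl 1).
Iteration 2: join on id=2 -> etc (id 2, parent_id=1, lvl 2).
Iteration 3: join on id=1 -> usr (id 1, parent_id=NULL, lvl 3).
Iteration 4: parent_id is NULL; no match; recursion stops.
lvl values: 0, 1, 2, 3; the maximum is 3.

3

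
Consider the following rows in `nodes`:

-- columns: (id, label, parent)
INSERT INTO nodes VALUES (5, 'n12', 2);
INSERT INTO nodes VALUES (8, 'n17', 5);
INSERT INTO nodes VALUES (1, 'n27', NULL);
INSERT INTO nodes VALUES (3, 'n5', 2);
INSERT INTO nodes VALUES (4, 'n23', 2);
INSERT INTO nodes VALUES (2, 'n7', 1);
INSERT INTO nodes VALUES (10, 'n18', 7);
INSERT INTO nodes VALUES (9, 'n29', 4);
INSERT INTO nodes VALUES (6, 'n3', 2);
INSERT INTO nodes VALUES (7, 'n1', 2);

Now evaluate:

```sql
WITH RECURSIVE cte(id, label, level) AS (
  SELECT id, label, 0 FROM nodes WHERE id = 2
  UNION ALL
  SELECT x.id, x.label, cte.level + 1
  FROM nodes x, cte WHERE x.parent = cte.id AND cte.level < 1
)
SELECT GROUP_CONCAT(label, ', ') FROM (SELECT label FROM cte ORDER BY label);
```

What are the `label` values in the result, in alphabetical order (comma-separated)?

n1, n12, n23, n3, n5, n7

Base: id=2 (n7) at level 0.
Iteration 1: rows with parent in {2} -> n5 (id 3, level 1), n23 (id 4, level 1), n12 (id 5, level 1), n3 (id 6, level 1), n1 (id 7, level 1).
Iteration 2: level < 1 fails for all current rows; recursion stops.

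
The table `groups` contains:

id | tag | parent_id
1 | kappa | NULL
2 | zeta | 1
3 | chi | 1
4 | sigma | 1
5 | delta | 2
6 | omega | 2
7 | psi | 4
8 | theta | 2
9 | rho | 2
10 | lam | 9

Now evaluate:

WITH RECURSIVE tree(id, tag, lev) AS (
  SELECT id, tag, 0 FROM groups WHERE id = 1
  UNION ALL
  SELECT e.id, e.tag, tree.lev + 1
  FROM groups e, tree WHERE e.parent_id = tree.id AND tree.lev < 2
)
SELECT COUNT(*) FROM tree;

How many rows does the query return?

Base: id=1 (kappa) at lev 0.
Iteration 1: rows with parent_id in {1} -> zeta (id 2, lev 1), chi (id 3, lev 1), sigma (id 4, lev 1).
Iteration 2: rows with parent_id in {2,3,4} -> delta (id 5, lev 2), omega (id 6, lev 2), psi (id 7, lev 2), theta (id 8, lev 2), rho (id 9, lev 2).
Iteration 3: lev < 2 fails for all current rows; recursion stops.
Total rows emitted: 9.

9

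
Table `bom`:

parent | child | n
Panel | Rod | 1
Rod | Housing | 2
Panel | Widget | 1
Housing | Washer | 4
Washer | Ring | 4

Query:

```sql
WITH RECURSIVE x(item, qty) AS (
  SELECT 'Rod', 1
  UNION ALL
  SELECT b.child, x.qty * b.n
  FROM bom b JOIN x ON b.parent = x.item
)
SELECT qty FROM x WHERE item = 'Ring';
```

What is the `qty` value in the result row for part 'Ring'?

Base: (Rod, qty=1).
Iteration 1: components of {Rod} -> Housing = 1*2 = 2.
Iteration 2: components of {Housing} -> Washer = 2*4 = 8.
Iteration 3: components of {Washer} -> Ring = 8*4 = 32.
Iteration 4: no further components; recursion stops.

32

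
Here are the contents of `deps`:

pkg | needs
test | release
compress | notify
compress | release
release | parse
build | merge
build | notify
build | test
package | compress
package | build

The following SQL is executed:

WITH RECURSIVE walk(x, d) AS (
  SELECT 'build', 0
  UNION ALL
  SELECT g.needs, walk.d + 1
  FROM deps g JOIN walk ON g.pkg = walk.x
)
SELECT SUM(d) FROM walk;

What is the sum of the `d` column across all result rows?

Base: (build, d=0).
Iteration 1: edges from {build} -> (merge, d=1), (notify, d=1), (test, d=1).
Iteration 2: edges from {merge,notify,test} -> (release, d=2).
Iteration 3: edges from {release} -> (parse, d=3).
Iteration 4: no outgoing edges from {parse}; recursion stops.
SUM(d) = 0 + 1 + 1 + 1 + 2 + 3 = 8.

8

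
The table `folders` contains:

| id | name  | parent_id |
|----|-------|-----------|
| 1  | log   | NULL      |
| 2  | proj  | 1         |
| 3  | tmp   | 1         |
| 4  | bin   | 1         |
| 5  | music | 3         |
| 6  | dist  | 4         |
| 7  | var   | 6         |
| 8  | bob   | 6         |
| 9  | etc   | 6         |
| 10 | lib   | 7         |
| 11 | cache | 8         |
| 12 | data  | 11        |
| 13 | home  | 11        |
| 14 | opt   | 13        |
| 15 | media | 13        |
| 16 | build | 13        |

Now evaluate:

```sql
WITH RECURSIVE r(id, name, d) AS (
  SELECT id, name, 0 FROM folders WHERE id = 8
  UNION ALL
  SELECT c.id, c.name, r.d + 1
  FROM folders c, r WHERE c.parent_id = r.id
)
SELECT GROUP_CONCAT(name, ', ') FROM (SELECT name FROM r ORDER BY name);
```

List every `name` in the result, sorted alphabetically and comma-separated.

Base: id=8 (bob) at d 0.
Iteration 1: rows with parent_id in {8} -> cache (id 11, d 1).
Iteration 2: rows with parent_id in {11} -> data (id 12, d 2), home (id 13, d 2).
Iteration 3: rows with parent_id in {12,13} -> opt (id 14, d 3), media (id 15, d 3), build (id 16, d 3).
Iteration 4: no rows with parent_id in {14,15,16}; recursion stops.

bob, build, cache, data, home, media, opt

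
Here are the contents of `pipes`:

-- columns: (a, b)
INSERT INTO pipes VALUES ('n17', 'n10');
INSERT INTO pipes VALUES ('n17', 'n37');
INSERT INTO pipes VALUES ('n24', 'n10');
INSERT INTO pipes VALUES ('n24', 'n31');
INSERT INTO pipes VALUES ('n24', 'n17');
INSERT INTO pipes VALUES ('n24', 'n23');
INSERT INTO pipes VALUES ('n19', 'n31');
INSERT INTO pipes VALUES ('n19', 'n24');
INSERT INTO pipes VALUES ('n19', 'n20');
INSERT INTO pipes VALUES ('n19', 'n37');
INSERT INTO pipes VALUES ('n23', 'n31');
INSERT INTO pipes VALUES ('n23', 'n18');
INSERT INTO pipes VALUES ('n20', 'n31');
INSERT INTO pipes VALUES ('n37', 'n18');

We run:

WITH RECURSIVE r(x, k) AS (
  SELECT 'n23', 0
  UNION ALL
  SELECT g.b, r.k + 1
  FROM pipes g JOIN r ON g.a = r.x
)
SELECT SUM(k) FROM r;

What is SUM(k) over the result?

Base: (n23, k=0).
Iteration 1: edges from {n23} -> (n18, k=1), (n31, k=1).
Iteration 2: no outgoing edges from {n18,n31}; recursion stops.
SUM(k) = 0 + 1 + 1 = 2.

2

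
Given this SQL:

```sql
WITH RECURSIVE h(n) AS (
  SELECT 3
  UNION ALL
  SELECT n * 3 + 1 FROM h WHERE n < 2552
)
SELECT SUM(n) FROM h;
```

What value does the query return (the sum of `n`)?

Base: n=3.
Iteration 1: 3 < 2552 holds -> n = 3 * 3 + 1 = 10.
Iteration 2: 10 < 2552 holds -> n = 10 * 3 + 1 = 31.
Iteration 3: 31 < 2552 holds -> n = 31 * 3 + 1 = 94.
Iteration 4: 94 < 2552 holds -> n = 94 * 3 + 1 = 283.
Iteration 5: 283 < 2552 holds -> n = 283 * 3 + 1 = 850.
Iteration 6: 850 < 2552 holds -> n = 850 * 3 + 1 = 2551.
Iteration 7: 2551 < 2552 holds -> n = 2551 * 3 + 1 = 7654.
Iteration 8: 7654 < 2552 fails; recursion stops.
SUM(n) = 3 + 10 + 31 + 94 + 283 + 850 + 2551 + 7654 = 11476.

11476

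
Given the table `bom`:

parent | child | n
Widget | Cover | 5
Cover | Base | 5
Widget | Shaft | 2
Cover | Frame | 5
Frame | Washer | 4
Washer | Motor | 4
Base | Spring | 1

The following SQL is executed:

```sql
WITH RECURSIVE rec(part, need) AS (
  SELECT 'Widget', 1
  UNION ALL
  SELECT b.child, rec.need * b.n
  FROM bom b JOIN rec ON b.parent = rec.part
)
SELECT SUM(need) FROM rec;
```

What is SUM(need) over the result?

583

Base: (Widget, need=1).
Iteration 1: components of {Widget} -> Cover = 1*5 = 5, Shaft = 1*2 = 2.
Iteration 2: components of {Cover,Shaft} -> Base = 5*5 = 25, Frame = 5*5 = 25.
Iteration 3: components of {Base,Frame} -> Spring = 25*1 = 25, Washer = 25*4 = 100.
Iteration 4: components of {Spring,Washer} -> Motor = 100*4 = 400.
Iteration 5: no further components; recursion stops.
SUM(need) = 1 + 5 + 2 + 25 + 25 + 25 + 100 + 400 = 583.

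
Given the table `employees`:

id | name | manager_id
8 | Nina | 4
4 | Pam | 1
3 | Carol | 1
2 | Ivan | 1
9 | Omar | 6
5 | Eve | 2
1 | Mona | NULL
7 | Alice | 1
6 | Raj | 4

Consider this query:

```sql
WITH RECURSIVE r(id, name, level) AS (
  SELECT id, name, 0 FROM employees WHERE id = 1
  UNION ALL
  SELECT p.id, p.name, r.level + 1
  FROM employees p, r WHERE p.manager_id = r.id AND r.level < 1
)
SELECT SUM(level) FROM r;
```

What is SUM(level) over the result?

4

Base: id=1 (Mona) at level 0.
Iteration 1: rows with manager_id in {1} -> Ivan (id 2, level 1), Carol (id 3, level 1), Pam (id 4, level 1), Alice (id 7, level 1).
Iteration 2: level < 1 fails for all current rows; recursion stops.
SUM(level) = 0 + 1 + 1 + 1 + 1 = 4.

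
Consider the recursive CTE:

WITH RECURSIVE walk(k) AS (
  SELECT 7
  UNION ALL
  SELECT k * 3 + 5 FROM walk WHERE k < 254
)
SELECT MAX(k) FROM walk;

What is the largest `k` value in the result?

Base: k=7.
Iteration 1: 7 < 254 holds -> k = 7 * 3 + 5 = 26.
Iteration 2: 26 < 254 holds -> k = 26 * 3 + 5 = 83.
Iteration 3: 83 < 254 holds -> k = 83 * 3 + 5 = 254.
Iteration 4: 254 < 254 fails; recursion stops.
k values: 7, 26, 83, 254; the maximum is 254.

254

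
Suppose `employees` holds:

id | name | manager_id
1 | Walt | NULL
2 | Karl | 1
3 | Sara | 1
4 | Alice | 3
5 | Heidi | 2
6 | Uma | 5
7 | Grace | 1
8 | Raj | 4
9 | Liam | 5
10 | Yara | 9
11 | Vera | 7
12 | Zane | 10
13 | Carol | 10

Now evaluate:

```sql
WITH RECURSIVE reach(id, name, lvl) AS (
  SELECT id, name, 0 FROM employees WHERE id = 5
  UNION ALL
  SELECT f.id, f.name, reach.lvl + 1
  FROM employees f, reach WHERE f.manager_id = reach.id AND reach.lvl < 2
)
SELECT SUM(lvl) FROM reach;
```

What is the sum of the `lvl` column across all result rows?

Base: id=5 (Heidi) at lvl 0.
Iteration 1: rows with manager_id in {5} -> Uma (id 6, lvl 1), Liam (id 9, lvl 1).
Iteration 2: rows with manager_id in {6,9} -> Yara (id 10, lvl 2).
Iteration 3: lvl < 2 fails for all current rows; recursion stops.
SUM(lvl) = 0 + 1 + 1 + 2 = 4.

4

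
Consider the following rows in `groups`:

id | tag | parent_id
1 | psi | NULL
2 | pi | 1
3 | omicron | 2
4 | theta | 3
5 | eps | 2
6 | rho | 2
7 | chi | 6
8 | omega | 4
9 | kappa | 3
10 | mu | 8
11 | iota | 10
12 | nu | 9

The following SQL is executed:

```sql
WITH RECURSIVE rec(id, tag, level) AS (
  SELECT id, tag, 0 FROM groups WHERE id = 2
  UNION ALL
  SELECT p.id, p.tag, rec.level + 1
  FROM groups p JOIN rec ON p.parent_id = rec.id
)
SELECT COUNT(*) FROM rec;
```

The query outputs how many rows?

Base: id=2 (pi) at level 0.
Iteration 1: rows with parent_id in {2} -> omicron (id 3, level 1), eps (id 5, level 1), rho (id 6, level 1).
Iteration 2: rows with parent_id in {3,5,6} -> theta (id 4, level 2), chi (id 7, level 2), kappa (id 9, level 2).
Iteration 3: rows with parent_id in {4,7,9} -> omega (id 8, level 3), nu (id 12, level 3).
Iteration 4: rows with parent_id in {8,12} -> mu (id 10, level 4).
Iteration 5: rows with parent_id in {10} -> iota (id 11, level 5).
Iteration 6: no rows with parent_id in {11}; recursion stops.
Total rows emitted: 11.

11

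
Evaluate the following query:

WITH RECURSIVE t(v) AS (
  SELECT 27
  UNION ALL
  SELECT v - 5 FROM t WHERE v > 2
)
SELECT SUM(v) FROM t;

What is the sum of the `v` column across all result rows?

87

Base: v=27.
Iteration 1: 27 > 2 holds -> v = 27 - 5 = 22.
Iteration 2: 22 > 2 holds -> v = 22 - 5 = 17.
Iteration 3: 17 > 2 holds -> v = 17 - 5 = 12.
Iteration 4: 12 > 2 holds -> v = 12 - 5 = 7.
Iteration 5: 7 > 2 holds -> v = 7 - 5 = 2.
Iteration 6: 2 > 2 fails; recursion stops.
SUM(v) = 27 + 22 + 17 + 12 + 7 + 2 = 87.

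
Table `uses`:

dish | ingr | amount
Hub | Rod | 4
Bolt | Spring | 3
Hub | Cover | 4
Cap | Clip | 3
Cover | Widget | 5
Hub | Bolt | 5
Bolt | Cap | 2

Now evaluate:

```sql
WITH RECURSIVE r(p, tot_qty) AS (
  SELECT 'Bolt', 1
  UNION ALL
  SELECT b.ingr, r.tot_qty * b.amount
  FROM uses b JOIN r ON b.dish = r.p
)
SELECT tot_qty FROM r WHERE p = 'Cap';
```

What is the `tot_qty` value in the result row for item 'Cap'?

2

Base: (Bolt, tot_qty=1).
Iteration 1: components of {Bolt} -> Cap = 1*2 = 2, Spring = 1*3 = 3.
Iteration 2: components of {Cap,Spring} -> Clip = 2*3 = 6.
Iteration 3: no further components; recursion stops.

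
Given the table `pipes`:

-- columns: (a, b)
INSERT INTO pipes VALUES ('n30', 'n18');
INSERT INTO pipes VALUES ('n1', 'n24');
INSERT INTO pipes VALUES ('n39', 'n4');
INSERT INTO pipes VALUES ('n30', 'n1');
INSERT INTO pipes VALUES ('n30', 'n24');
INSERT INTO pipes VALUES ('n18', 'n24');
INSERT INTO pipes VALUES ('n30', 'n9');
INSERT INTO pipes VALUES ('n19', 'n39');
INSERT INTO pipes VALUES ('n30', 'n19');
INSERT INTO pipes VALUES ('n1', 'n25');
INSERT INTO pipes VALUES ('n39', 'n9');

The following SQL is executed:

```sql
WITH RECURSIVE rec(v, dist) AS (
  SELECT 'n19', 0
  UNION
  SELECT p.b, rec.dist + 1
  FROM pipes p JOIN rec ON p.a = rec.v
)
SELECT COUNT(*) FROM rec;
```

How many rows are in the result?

Base: (n19, dist=0).
Iteration 1: edges from {n19} -> (n39, dist=1).
Iteration 2: edges from {n39} -> (n4, dist=2), (n9, dist=2).
Iteration 3: no outgoing edges from {n4,n9}; recursion stops.
Total rows emitted: 4.

4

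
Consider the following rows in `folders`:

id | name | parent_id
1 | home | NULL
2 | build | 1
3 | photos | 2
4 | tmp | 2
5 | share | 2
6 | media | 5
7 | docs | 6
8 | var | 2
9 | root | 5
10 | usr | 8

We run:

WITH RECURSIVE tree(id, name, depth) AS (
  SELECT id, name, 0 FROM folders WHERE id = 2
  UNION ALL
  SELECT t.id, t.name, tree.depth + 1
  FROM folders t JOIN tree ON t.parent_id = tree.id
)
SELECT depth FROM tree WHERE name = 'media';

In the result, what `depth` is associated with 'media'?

Base: id=2 (build) at depth 0.
Iteration 1: rows with parent_id in {2} -> photos (id 3, depth 1), tmp (id 4, depth 1), share (id 5, depth 1), var (id 8, depth 1).
Iteration 2: rows with parent_id in {3,4,5,8} -> media (id 6, depth 2), root (id 9, depth 2), usr (id 10, depth 2).
Iteration 3: rows with parent_id in {6,9,10} -> docs (id 7, depth 3).
Iteration 4: no rows with parent_id in {7}; recursion stops.

2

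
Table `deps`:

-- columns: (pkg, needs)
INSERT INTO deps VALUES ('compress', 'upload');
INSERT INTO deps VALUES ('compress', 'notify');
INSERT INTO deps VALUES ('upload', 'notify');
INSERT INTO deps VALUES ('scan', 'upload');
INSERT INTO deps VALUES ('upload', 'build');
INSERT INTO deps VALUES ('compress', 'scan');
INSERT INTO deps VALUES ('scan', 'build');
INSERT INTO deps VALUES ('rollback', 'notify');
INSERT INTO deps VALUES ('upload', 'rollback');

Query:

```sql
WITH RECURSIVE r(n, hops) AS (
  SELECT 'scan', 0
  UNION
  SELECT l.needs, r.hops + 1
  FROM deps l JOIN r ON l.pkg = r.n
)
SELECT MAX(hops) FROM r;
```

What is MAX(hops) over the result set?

Base: (scan, hops=0).
Iteration 1: edges from {scan} -> (build, hops=1), (upload, hops=1).
Iteration 2: edges from {build,upload} -> (build, hops=2), (notify, hops=2), (rollback, hops=2).
Iteration 3: edges from {build,notify,rollback} -> (notify, hops=3).
Iteration 4: no outgoing edges from {notify}; recursion stops.
hops values: 0, 1, 1, 2, 2, 2, 3; the maximum is 3.

3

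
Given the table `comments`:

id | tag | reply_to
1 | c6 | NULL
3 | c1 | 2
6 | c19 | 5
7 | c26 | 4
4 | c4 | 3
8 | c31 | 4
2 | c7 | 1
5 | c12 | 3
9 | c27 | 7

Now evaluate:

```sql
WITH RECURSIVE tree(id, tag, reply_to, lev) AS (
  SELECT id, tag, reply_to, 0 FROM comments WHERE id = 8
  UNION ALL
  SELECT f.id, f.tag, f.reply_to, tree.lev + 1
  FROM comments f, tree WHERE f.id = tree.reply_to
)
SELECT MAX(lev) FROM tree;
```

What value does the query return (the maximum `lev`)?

Base: id=8 (c31), reply_to=4, lev 0.
Iteration 1: join on id=4 -> c4 (id 4, reply_to=3, lev 1).
Iteration 2: join on id=3 -> c1 (id 3, reply_to=2, lev 2).
Iteration 3: join on id=2 -> c7 (id 2, reply_to=1, lev 3).
Iteration 4: join on id=1 -> c6 (id 1, reply_to=NULL, lev 4).
Iteration 5: reply_to is NULL; no match; recursion stops.
lev values: 0, 1, 2, 3, 4; the maximum is 4.

4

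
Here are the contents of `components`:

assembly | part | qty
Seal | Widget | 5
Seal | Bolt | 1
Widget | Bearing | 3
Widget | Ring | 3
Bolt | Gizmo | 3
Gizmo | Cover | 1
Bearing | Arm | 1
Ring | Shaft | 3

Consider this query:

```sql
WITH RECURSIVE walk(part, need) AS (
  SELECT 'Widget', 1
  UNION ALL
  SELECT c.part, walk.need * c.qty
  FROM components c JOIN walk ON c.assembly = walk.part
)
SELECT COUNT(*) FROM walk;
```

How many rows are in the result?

5

Base: (Widget, need=1).
Iteration 1: components of {Widget} -> Bearing = 1*3 = 3, Ring = 1*3 = 3.
Iteration 2: components of {Bearing,Ring} -> Arm = 3*1 = 3, Shaft = 3*3 = 9.
Iteration 3: no further components; recursion stops.
Total rows emitted: 5.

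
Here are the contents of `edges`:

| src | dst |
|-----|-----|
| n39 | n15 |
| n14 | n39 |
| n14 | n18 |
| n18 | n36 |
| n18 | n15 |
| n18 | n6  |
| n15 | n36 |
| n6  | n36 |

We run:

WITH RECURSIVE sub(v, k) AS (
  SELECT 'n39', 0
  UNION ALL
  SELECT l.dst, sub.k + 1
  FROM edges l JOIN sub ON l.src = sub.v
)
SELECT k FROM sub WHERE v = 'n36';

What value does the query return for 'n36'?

Base: (n39, k=0).
Iteration 1: edges from {n39} -> (n15, k=1).
Iteration 2: edges from {n15} -> (n36, k=2).
Iteration 3: no outgoing edges from {n36}; recursion stops.

2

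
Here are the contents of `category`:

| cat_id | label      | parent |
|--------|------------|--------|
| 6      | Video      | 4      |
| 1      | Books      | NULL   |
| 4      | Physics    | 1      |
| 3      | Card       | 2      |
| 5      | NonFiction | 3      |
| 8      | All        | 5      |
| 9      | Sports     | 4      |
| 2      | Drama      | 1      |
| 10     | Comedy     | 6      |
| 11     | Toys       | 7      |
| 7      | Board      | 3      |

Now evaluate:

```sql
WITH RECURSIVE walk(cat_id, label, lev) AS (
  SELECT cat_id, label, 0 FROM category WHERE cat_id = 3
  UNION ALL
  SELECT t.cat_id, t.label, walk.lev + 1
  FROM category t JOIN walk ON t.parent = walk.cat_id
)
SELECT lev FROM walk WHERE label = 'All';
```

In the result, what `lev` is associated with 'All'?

Base: cat_id=3 (Card) at lev 0.
Iteration 1: rows with parent in {3} -> NonFiction (id 5, lev 1), Board (id 7, lev 1).
Iteration 2: rows with parent in {5,7} -> All (id 8, lev 2), Toys (id 11, lev 2).
Iteration 3: no rows with parent in {8,11}; recursion stops.

2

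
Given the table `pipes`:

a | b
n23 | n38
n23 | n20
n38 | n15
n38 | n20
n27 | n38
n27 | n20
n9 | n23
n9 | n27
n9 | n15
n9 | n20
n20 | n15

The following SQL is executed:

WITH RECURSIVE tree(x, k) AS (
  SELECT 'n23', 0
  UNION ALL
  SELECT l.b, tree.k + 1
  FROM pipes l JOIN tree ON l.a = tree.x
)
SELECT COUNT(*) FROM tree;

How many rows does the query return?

Base: (n23, k=0).
Iteration 1: edges from {n23} -> (n20, k=1), (n38, k=1).
Iteration 2: edges from {n20,n38} -> (n15, k=2) x2, (n20, k=2). [UNION ALL keeps all 3 new rows, including repeats]
Iteration 3: edges from {n15,n20} -> (n15, k=3).
Iteration 4: no outgoing edges from {n15}; recursion stops.
Total rows emitted: 7.

7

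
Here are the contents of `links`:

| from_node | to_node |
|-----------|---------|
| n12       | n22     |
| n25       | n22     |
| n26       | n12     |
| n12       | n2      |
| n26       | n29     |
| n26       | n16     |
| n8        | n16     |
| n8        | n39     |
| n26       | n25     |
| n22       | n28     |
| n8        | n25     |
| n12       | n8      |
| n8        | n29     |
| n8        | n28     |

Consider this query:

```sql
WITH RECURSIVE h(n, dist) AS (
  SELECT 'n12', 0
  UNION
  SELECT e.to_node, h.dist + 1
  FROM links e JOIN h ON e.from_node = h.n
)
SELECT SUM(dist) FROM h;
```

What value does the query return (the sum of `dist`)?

Base: (n12, dist=0).
Iteration 1: edges from {n12} -> (n2, dist=1), (n22, dist=1), (n8, dist=1).
Iteration 2: edges from {n2,n22,n8} -> (n16, dist=2), (n25, dist=2), (n28, dist=2), (n29, dist=2), (n39, dist=2). [UNION drops 1 duplicate row(s)]
Iteration 3: edges from {n16,n25,n28,n29,n39} -> (n22, dist=3).
Iteration 4: edges from {n22} -> (n28, dist=4).
Iteration 5: no outgoing edges from {n28}; recursion stops.
SUM(dist) = 0 + 1 + 1 + 1 + 2 + 2 + 2 + 2 + 2 + 3 + 4 = 20.

20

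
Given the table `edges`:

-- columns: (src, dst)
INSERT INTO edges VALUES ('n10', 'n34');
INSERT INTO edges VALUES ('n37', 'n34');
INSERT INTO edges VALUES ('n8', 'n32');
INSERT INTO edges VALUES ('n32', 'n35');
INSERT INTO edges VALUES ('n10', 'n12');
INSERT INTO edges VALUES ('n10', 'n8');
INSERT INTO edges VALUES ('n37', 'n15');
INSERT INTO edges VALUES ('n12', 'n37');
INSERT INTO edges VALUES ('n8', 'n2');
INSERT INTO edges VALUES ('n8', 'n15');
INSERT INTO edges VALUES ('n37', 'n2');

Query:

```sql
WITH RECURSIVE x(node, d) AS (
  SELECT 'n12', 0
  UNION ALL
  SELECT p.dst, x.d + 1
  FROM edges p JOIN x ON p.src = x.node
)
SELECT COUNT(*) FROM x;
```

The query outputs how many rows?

Base: (n12, d=0).
Iteration 1: edges from {n12} -> (n37, d=1).
Iteration 2: edges from {n37} -> (n15, d=2), (n2, d=2), (n34, d=2).
Iteration 3: no outgoing edges from {n15,n2,n34}; recursion stops.
Total rows emitted: 5.

5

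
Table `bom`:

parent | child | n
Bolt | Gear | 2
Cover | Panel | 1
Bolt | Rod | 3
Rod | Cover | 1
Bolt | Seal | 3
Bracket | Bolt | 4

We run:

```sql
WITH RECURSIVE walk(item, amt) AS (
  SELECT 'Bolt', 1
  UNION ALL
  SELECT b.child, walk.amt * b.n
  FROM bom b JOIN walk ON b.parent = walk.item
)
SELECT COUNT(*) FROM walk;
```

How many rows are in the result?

Base: (Bolt, amt=1).
Iteration 1: components of {Bolt} -> Gear = 1*2 = 2, Rod = 1*3 = 3, Seal = 1*3 = 3.
Iteration 2: components of {Gear,Rod,Seal} -> Cover = 3*1 = 3.
Iteration 3: components of {Cover} -> Panel = 3*1 = 3.
Iteration 4: no further components; recursion stops.
Total rows emitted: 6.

6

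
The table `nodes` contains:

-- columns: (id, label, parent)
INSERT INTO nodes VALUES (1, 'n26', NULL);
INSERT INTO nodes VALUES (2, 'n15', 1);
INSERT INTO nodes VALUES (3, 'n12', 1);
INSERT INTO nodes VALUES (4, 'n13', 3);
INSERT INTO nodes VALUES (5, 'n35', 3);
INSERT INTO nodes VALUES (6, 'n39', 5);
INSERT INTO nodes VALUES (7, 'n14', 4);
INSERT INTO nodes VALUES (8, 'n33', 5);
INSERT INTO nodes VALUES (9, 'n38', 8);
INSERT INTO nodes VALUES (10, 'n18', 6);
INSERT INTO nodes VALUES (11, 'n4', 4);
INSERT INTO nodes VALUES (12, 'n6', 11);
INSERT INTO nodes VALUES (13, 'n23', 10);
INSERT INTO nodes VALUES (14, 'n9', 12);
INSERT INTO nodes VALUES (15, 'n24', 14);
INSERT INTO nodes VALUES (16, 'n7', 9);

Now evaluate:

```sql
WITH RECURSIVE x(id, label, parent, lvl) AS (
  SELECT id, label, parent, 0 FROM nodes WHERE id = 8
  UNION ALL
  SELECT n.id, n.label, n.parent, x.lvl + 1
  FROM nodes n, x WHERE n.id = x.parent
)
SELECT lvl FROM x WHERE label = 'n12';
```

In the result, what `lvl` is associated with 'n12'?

2

Base: id=8 (n33), parent=5, lvl 0.
Iteration 1: join on id=5 -> n35 (id 5, parent=3, lvl 1).
Iteration 2: join on id=3 -> n12 (id 3, parent=1, lvl 2).
Iteration 3: join on id=1 -> n26 (id 1, parent=NULL, lvl 3).
Iteration 4: parent is NULL; no match; recursion stops.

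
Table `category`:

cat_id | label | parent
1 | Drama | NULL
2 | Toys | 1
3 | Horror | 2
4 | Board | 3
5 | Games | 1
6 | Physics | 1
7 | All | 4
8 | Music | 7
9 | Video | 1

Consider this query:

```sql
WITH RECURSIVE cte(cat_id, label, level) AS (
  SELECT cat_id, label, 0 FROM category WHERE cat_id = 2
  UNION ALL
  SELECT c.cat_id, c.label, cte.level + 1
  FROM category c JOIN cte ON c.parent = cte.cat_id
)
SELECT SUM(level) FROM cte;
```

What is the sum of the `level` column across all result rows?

Base: cat_id=2 (Toys) at level 0.
Iteration 1: rows with parent in {2} -> Horror (id 3, level 1).
Iteration 2: rows with parent in {3} -> Board (id 4, level 2).
Iteration 3: rows with parent in {4} -> All (id 7, level 3).
Iteration 4: rows with parent in {7} -> Music (id 8, level 4).
Iteration 5: no rows with parent in {8}; recursion stops.
SUM(level) = 0 + 1 + 2 + 3 + 4 = 10.

10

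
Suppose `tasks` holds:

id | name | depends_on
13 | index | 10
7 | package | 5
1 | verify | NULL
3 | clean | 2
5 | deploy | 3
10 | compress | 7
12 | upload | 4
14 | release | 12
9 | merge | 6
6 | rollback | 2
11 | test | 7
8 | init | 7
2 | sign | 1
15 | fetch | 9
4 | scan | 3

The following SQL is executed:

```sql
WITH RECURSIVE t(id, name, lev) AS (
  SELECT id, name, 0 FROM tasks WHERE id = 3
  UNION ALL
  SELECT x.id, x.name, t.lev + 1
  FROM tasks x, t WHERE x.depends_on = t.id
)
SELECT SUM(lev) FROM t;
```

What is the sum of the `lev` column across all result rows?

Base: id=3 (clean) at lev 0.
Iteration 1: rows with depends_on in {3} -> scan (id 4, lev 1), deploy (id 5, lev 1).
Iteration 2: rows with depends_on in {4,5} -> package (id 7, lev 2), upload (id 12, lev 2).
Iteration 3: rows with depends_on in {7,12} -> init (id 8, lev 3), compress (id 10, lev 3), test (id 11, lev 3), release (id 14, lev 3).
Iteration 4: rows with depends_on in {8,10,11,14} -> index (id 13, lev 4).
Iteration 5: no rows with depends_on in {13}; recursion stops.
SUM(lev) = 0 + 1 + 1 + 2 + 2 + 3 + 3 + 3 + 3 + 4 = 22.

22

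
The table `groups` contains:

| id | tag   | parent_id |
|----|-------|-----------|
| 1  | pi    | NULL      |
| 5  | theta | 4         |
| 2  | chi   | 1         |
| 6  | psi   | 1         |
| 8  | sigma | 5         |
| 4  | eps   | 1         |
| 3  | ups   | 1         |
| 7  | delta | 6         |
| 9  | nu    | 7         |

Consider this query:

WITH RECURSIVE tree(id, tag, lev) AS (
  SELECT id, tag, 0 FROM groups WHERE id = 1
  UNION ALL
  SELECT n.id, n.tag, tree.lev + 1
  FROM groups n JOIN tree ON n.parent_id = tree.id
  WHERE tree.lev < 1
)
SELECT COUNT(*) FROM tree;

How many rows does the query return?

Base: id=1 (pi) at lev 0.
Iteration 1: rows with parent_id in {1} -> chi (id 2, lev 1), ups (id 3, lev 1), eps (id 4, lev 1), psi (id 6, lev 1).
Iteration 2: lev < 1 fails for all current rows; recursion stops.
Total rows emitted: 5.

5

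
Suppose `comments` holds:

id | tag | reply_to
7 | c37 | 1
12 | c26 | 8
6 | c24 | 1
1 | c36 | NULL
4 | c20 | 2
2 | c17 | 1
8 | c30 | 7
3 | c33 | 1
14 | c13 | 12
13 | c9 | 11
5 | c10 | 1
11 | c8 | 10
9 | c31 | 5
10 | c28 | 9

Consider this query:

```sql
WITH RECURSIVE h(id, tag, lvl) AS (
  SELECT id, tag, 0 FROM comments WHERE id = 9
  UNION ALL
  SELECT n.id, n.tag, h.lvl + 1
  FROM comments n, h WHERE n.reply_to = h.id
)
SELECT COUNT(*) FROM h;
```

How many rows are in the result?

Base: id=9 (c31) at lvl 0.
Iteration 1: rows with reply_to in {9} -> c28 (id 10, lvl 1).
Iteration 2: rows with reply_to in {10} -> c8 (id 11, lvl 2).
Iteration 3: rows with reply_to in {11} -> c9 (id 13, lvl 3).
Iteration 4: no rows with reply_to in {13}; recursion stops.
Total rows emitted: 4.

4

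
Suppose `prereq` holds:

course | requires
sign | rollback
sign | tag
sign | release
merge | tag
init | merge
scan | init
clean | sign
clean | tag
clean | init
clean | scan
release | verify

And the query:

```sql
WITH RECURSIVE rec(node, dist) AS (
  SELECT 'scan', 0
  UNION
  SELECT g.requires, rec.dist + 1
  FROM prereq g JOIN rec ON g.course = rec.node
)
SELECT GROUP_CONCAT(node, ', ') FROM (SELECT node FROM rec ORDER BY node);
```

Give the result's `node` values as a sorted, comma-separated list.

Base: (scan, dist=0).
Iteration 1: edges from {scan} -> (init, dist=1).
Iteration 2: edges from {init} -> (merge, dist=2).
Iteration 3: edges from {merge} -> (tag, dist=3).
Iteration 4: no outgoing edges from {tag}; recursion stops.

init, merge, scan, tag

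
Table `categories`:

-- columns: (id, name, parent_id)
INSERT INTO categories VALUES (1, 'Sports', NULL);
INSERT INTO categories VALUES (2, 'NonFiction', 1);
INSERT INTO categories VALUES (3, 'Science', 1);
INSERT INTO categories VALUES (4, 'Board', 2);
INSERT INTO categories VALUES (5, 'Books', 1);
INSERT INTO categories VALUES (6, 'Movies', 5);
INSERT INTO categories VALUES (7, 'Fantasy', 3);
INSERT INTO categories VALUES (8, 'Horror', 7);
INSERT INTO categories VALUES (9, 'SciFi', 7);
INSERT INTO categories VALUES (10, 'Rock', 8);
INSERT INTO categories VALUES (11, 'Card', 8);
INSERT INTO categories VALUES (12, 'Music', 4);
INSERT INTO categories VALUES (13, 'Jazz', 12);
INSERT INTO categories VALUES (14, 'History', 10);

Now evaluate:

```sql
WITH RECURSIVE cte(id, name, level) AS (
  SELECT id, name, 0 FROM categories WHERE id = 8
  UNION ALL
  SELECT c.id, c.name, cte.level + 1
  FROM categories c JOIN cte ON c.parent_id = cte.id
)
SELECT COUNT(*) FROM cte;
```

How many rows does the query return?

Base: id=8 (Horror) at level 0.
Iteration 1: rows with parent_id in {8} -> Rock (id 10, level 1), Card (id 11, level 1).
Iteration 2: rows with parent_id in {10,11} -> History (id 14, level 2).
Iteration 3: no rows with parent_id in {14}; recursion stops.
Total rows emitted: 4.

4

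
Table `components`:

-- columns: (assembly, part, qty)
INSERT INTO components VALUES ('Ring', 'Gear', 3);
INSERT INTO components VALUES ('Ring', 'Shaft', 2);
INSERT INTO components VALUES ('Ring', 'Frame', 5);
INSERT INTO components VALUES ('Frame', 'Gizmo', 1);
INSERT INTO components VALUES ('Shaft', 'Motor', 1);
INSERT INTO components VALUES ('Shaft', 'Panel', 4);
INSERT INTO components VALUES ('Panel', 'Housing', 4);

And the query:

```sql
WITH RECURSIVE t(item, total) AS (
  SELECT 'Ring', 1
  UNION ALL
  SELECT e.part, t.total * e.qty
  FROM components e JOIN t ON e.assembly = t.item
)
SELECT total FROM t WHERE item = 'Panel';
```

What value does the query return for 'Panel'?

8

Base: (Ring, total=1).
Iteration 1: components of {Ring} -> Frame = 1*5 = 5, Gear = 1*3 = 3, Shaft = 1*2 = 2.
Iteration 2: components of {Frame,Gear,Shaft} -> Gizmo = 5*1 = 5, Motor = 2*1 = 2, Panel = 2*4 = 8.
Iteration 3: components of {Gizmo,Motor,Panel} -> Housing = 8*4 = 32.
Iteration 4: no further components; recursion stops.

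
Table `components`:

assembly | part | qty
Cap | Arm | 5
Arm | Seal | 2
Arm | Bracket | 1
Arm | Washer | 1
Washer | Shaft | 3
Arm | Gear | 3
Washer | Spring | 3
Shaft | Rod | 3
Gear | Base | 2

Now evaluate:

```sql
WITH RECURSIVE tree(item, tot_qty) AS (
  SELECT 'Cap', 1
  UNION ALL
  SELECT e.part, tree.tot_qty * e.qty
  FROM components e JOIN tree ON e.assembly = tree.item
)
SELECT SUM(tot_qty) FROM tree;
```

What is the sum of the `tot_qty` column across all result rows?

146

Base: (Cap, tot_qty=1).
Iteration 1: components of {Cap} -> Arm = 1*5 = 5.
Iteration 2: components of {Arm} -> Bracket = 5*1 = 5, Gear = 5*3 = 15, Seal = 5*2 = 10, Washer = 5*1 = 5.
Iteration 3: components of {Bracket,Gear,Seal,Washer} -> Base = 15*2 = 30, Shaft = 5*3 = 15, Spring = 5*3 = 15.
Iteration 4: components of {Base,Shaft,Spring} -> Rod = 15*3 = 45.
Iteration 5: no further components; recursion stops.
SUM(tot_qty) = 1 + 5 + 10 + 5 + 5 + 15 + 15 + 15 + 30 + 45 = 146.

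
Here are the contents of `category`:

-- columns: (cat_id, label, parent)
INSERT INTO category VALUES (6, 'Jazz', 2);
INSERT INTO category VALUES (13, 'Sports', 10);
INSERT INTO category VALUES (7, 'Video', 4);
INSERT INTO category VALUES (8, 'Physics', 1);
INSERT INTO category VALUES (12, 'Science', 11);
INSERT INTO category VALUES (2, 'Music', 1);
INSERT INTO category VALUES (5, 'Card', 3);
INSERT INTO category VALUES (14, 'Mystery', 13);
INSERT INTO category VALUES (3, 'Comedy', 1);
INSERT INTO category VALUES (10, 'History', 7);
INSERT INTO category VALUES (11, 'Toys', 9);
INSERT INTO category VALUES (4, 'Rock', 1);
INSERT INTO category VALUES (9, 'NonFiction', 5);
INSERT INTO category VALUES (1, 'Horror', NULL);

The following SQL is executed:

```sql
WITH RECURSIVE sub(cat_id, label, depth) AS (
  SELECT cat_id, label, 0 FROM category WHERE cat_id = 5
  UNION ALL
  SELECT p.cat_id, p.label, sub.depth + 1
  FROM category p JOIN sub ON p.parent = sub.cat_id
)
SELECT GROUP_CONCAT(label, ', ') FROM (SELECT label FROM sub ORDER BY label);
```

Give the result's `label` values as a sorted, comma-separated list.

Card, NonFiction, Science, Toys

Base: cat_id=5 (Card) at depth 0.
Iteration 1: rows with parent in {5} -> NonFiction (id 9, depth 1).
Iteration 2: rows with parent in {9} -> Toys (id 11, depth 2).
Iteration 3: rows with parent in {11} -> Science (id 12, depth 3).
Iteration 4: no rows with parent in {12}; recursion stops.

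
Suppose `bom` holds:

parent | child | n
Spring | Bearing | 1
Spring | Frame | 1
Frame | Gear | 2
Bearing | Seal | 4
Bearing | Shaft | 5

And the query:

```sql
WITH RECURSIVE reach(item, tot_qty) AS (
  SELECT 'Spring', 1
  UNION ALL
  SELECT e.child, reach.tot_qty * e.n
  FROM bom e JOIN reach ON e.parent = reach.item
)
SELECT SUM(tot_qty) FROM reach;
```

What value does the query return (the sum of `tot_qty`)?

14

Base: (Spring, tot_qty=1).
Iteration 1: components of {Spring} -> Bearing = 1*1 = 1, Frame = 1*1 = 1.
Iteration 2: components of {Bearing,Frame} -> Gear = 1*2 = 2, Seal = 1*4 = 4, Shaft = 1*5 = 5.
Iteration 3: no further components; recursion stops.
SUM(tot_qty) = 1 + 1 + 1 + 4 + 5 + 2 = 14.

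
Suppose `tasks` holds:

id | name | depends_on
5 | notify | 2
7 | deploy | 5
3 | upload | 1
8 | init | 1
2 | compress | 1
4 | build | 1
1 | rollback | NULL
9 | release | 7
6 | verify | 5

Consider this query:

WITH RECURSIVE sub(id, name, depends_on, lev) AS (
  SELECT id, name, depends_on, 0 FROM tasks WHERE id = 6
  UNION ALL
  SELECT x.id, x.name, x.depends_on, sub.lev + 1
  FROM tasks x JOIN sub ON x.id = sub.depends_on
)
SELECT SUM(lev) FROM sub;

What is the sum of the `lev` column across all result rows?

Base: id=6 (verify), depends_on=5, lev 0.
Iteration 1: join on id=5 -> notify (id 5, depends_on=2, lev 1).
Iteration 2: join on id=2 -> compress (id 2, depends_on=1, lev 2).
Iteration 3: join on id=1 -> rollback (id 1, depends_on=NULL, lev 3).
Iteration 4: depends_on is NULL; no match; recursion stops.
SUM(lev) = 0 + 1 + 2 + 3 = 6.

6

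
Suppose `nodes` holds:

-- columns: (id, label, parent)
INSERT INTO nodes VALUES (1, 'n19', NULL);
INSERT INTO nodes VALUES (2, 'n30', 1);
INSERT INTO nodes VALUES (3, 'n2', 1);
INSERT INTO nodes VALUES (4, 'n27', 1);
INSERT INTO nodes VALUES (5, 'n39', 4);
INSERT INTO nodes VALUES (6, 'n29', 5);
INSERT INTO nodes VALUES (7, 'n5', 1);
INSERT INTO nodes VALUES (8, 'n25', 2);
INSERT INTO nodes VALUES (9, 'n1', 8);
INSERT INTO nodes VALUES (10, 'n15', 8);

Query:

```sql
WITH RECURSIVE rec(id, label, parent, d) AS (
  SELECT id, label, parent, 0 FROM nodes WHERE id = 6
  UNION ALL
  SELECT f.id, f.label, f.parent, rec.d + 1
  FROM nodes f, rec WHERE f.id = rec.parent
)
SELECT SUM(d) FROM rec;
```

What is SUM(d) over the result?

Base: id=6 (n29), parent=5, d 0.
Iteration 1: join on id=5 -> n39 (id 5, parent=4, d 1).
Iteration 2: join on id=4 -> n27 (id 4, parent=1, d 2).
Iteration 3: join on id=1 -> n19 (id 1, parent=NULL, d 3).
Iteration 4: parent is NULL; no match; recursion stops.
SUM(d) = 0 + 1 + 2 + 3 = 6.

6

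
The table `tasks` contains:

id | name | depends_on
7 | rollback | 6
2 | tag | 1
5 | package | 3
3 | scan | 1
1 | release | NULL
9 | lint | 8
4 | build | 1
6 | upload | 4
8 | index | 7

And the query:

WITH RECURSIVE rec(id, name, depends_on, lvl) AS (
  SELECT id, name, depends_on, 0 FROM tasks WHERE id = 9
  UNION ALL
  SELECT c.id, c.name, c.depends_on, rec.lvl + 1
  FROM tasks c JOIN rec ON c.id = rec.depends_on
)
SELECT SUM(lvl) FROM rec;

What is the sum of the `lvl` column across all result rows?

Base: id=9 (lint), depends_on=8, lvl 0.
Iteration 1: join on id=8 -> index (id 8, depends_on=7, lvl 1).
Iteration 2: join on id=7 -> rollback (id 7, depends_on=6, lvl 2).
Iteration 3: join on id=6 -> upload (id 6, depends_on=4, lvl 3).
Iteration 4: join on id=4 -> build (id 4, depends_on=1, lvl 4).
Iteration 5: join on id=1 -> release (id 1, depends_on=NULL, lvl 5).
Iteration 6: depends_on is NULL; no match; recursion stops.
SUM(lvl) = 0 + 1 + 2 + 3 + 4 + 5 = 15.

15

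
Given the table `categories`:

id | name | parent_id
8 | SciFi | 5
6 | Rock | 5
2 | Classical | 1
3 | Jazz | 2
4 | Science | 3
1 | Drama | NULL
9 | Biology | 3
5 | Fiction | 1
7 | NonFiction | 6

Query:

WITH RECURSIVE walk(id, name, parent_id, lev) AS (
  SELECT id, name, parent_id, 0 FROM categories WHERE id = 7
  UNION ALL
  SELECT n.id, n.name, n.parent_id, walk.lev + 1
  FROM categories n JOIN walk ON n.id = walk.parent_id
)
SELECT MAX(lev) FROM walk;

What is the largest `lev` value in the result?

3

Base: id=7 (NonFiction), parent_id=6, lev 0.
Iteration 1: join on id=6 -> Rock (id 6, parent_id=5, lev 1).
Iteration 2: join on id=5 -> Fiction (id 5, parent_id=1, lev 2).
Iteration 3: join on id=1 -> Drama (id 1, parent_id=NULL, lev 3).
Iteration 4: parent_id is NULL; no match; recursion stops.
lev values: 0, 1, 2, 3; the maximum is 3.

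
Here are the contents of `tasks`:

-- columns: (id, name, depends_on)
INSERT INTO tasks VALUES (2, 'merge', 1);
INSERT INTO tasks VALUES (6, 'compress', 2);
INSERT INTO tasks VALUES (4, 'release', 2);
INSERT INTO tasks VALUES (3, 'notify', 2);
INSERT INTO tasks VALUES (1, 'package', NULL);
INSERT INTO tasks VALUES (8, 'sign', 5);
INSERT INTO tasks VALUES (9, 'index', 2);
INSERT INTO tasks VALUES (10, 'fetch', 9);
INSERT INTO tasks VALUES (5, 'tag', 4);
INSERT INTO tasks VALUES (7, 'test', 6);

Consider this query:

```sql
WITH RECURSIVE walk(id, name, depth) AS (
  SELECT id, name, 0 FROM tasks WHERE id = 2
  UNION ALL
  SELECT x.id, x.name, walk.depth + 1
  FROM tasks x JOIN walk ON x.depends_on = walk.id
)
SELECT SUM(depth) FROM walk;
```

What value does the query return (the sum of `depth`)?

13

Base: id=2 (merge) at depth 0.
Iteration 1: rows with depends_on in {2} -> notify (id 3, depth 1), release (id 4, depth 1), compress (id 6, depth 1), index (id 9, depth 1).
Iteration 2: rows with depends_on in {3,4,6,9} -> tag (id 5, depth 2), test (id 7, depth 2), fetch (id 10, depth 2).
Iteration 3: rows with depends_on in {5,7,10} -> sign (id 8, depth 3).
Iteration 4: no rows with depends_on in {8}; recursion stops.
SUM(depth) = 0 + 1 + 1 + 1 + 1 + 2 + 2 + 2 + 3 = 13.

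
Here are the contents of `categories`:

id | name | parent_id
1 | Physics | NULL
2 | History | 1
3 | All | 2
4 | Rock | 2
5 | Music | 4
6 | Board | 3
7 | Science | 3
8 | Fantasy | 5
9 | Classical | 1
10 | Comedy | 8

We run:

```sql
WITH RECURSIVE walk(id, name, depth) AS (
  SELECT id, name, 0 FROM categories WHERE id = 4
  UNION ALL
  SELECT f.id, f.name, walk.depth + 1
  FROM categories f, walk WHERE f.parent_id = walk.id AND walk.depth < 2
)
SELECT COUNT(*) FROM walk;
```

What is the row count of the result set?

Base: id=4 (Rock) at depth 0.
Iteration 1: rows with parent_id in {4} -> Music (id 5, depth 1).
Iteration 2: rows with parent_id in {5} -> Fantasy (id 8, depth 2).
Iteration 3: depth < 2 fails for all current rows; recursion stops.
Total rows emitted: 3.

3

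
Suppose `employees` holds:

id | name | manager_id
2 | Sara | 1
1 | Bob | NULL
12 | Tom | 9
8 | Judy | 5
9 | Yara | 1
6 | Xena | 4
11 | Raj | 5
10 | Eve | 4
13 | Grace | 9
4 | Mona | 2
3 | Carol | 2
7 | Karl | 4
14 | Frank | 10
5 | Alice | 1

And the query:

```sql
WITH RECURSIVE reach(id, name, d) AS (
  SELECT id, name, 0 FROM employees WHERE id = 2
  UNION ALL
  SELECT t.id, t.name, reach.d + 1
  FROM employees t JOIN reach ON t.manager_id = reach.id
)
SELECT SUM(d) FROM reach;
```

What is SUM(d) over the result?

Base: id=2 (Sara) at d 0.
Iteration 1: rows with manager_id in {2} -> Carol (id 3, d 1), Mona (id 4, d 1).
Iteration 2: rows with manager_id in {3,4} -> Xena (id 6, d 2), Karl (id 7, d 2), Eve (id 10, d 2).
Iteration 3: rows with manager_id in {6,7,10} -> Frank (id 14, d 3).
Iteration 4: no rows with manager_id in {14}; recursion stops.
SUM(d) = 0 + 1 + 1 + 2 + 2 + 2 + 3 = 11.

11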